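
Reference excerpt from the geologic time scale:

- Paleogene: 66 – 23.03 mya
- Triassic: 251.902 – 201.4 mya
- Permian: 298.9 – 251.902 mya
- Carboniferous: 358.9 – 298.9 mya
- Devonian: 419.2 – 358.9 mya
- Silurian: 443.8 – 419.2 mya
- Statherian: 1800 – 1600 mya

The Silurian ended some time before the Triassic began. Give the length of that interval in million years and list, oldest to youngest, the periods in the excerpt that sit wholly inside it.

167.298 million years; Devonian, Carboniferous, Permian

The Silurian closes at 419.2 Ma and the Triassic opens at 251.902 Ma, so the interval is 419.2 − 251.902 = 167.298 Myr.
A period fits inside if it starts at or after 419.2 Ma and ends at or before 251.902 Ma; oldest first that gives Devonian, Carboniferous, Permian.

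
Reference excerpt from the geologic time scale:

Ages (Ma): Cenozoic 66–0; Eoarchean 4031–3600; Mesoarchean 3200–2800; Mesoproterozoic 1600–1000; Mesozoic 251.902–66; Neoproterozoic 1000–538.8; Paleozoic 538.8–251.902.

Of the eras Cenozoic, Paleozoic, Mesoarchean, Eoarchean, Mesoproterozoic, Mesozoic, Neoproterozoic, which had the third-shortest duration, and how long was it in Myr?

Start − end for each: Cenozoic 66 − 0 = 66; Paleozoic 538.8 − 251.902 = 286.898; Mesoarchean 3200 − 2800 = 400; Eoarchean 4031 − 3600 = 431; Mesoproterozoic 1600 − 1000 = 600; Mesozoic 251.902 − 66 = 185.902; Neoproterozoic 1000 − 538.8 = 461.2.
Ranking these from shortest: Cenozoic < Mesozoic < Paleozoic < Mesoarchean < Eoarchean < Neoproterozoic < Mesoproterozoic.
Position 3 in that ranking is Paleozoic, which lasted 286.898 Myr.

Paleozoic, 286.898 million years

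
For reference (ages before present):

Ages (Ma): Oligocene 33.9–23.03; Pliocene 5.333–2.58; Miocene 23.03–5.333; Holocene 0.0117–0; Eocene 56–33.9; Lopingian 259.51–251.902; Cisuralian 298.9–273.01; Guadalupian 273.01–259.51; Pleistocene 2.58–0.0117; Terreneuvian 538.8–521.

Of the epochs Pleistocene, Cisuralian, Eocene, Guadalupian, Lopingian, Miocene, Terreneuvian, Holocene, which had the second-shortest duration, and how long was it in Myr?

Start − end for each: Pleistocene 2.58 − 0.0117 = 2.5683; Cisuralian 298.9 − 273.01 = 25.89; Eocene 56 − 33.9 = 22.1; Guadalupian 273.01 − 259.51 = 13.5; Lopingian 259.51 − 251.902 = 7.608; Miocene 23.03 − 5.333 = 17.697; Terreneuvian 538.8 − 521 = 17.8; Holocene 0.0117 − 0 = 0.0117.
Ranking these from shortest: Holocene < Pleistocene < Lopingian < Guadalupian < Miocene < Terreneuvian < Eocene < Cisuralian.
Position 2 in that ranking is Pleistocene, which lasted 2.5683 Myr.

Pleistocene, 2.5683 million years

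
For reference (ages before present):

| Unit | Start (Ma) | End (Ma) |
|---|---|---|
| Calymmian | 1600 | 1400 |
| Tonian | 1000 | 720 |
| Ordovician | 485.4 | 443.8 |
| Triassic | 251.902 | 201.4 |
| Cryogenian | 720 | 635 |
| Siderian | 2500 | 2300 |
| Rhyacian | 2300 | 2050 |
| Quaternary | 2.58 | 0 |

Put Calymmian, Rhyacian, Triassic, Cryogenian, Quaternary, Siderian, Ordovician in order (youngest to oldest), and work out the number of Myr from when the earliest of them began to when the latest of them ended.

Quaternary, Triassic, Ordovician, Cryogenian, Calymmian, Rhyacian, Siderian; total span 2500 Myr

Start ages (Ma): Siderian 2500, Rhyacian 2300, Calymmian 1600, Cryogenian 720, Ordovician 485.4, Triassic 251.902, Quaternary 2.58.
Ordered youngest to oldest: Quaternary, Triassic, Ordovician, Cryogenian, Calymmian, Rhyacian, Siderian.
Span = 2500 − 0 = 2500 Myr.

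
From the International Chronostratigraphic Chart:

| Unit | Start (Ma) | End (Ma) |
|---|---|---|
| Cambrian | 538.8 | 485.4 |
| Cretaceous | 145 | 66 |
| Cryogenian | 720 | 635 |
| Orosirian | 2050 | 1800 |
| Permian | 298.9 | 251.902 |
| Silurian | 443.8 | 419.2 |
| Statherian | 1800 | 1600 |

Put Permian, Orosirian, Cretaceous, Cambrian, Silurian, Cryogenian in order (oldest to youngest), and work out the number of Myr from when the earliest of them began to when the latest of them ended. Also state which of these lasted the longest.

Orosirian, Cryogenian, Cambrian, Silurian, Permian, Cretaceous; total span 1984 Myr; longest is Orosirian

Start ages (Ma): Orosirian 2050, Cryogenian 720, Cambrian 538.8, Silurian 443.8, Permian 298.9, Cretaceous 145.
Ordered oldest to youngest: Orosirian, Cryogenian, Cambrian, Silurian, Permian, Cretaceous.
Span = 2050 − 66 = 1984 Myr.
Durations: Orosirian 250, Cretaceous 79, Silurian 24.6, Permian 46.998, Cryogenian 85, Cambrian 53.4 → longest is Orosirian (250 Myr).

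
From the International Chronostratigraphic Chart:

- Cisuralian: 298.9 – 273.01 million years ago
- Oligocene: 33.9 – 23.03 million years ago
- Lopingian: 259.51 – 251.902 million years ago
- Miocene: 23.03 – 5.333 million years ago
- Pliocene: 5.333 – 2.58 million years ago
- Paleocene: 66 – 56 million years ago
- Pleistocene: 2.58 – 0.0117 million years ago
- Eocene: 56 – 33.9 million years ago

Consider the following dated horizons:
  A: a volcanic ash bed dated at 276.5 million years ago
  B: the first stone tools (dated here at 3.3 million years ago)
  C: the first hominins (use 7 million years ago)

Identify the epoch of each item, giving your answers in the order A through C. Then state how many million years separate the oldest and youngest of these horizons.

Match each age against the start–end ranges in the excerpt: A = 276.5 Ma → Cisuralian (298.9–273.01); B = 3.3 Ma → Pliocene (5.333–2.58); C = 7 Ma → Miocene (23.03–5.333).
The largest age is 276.5 Ma and the smallest is 3.3 Ma; their difference is 273.2 Myr.

A — Cisuralian; B — Pliocene; C — Miocene; span 273.2 million years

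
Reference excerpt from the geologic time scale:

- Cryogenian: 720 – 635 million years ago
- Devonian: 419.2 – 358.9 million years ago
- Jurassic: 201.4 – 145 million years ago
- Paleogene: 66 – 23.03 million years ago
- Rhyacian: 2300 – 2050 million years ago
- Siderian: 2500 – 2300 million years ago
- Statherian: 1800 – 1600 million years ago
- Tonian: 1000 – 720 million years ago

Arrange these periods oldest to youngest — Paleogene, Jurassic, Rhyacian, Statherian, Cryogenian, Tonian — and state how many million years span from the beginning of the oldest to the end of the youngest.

Start ages (Ma): Rhyacian 2300, Statherian 1800, Tonian 1000, Cryogenian 720, Jurassic 201.4, Paleogene 66.
Ordered oldest to youngest: Rhyacian, Statherian, Tonian, Cryogenian, Jurassic, Paleogene.
Span = 2300 − 23.03 = 2276.97 Myr.

Rhyacian, Statherian, Tonian, Cryogenian, Jurassic, Paleogene; total span 2276.97 Myr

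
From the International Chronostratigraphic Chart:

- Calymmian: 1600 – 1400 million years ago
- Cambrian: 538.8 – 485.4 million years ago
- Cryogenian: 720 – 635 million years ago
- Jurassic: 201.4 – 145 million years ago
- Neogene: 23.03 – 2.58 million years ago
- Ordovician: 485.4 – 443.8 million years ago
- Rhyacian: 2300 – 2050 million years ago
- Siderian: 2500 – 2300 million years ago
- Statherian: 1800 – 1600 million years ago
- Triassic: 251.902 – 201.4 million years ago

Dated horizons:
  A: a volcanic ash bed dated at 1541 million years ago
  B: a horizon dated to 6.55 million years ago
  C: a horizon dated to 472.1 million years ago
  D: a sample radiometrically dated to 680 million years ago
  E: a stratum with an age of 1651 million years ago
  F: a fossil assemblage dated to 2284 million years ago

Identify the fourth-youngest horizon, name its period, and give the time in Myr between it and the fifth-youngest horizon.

A, in the Calymmian; 110 million years to E

Sorted youngest-first by Ma: B (6.55), C (472.1), D (680), A (1541), E (1651), F (2284).
The fourth youngest is A at 1541 Ma, which lies in 1600–1400 Ma: the Calymmian.
The fifth youngest is E at 1651 Ma; separation = |1541 − 1651| = 110 Myr.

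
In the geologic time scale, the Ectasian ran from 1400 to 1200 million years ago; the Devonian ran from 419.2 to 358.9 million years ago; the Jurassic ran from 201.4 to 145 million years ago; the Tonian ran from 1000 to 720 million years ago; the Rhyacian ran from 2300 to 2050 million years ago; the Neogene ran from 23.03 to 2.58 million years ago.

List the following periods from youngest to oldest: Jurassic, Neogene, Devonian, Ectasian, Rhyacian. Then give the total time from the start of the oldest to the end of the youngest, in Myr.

Start ages (Ma): Rhyacian 2300, Ectasian 1400, Devonian 419.2, Jurassic 201.4, Neogene 23.03.
Ordered youngest to oldest: Neogene, Jurassic, Devonian, Ectasian, Rhyacian.
Span = 2300 − 2.58 = 2297.42 Myr.

Neogene, Jurassic, Devonian, Ectasian, Rhyacian; total span 2297.42 Myr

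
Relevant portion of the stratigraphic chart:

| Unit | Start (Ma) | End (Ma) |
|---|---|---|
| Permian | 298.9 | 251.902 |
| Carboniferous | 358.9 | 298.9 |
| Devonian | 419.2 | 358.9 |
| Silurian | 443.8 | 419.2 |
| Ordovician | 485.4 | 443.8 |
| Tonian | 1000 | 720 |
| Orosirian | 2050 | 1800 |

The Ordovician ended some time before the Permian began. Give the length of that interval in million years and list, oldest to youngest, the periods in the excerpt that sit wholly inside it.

144.9 million years; Silurian, Devonian, Carboniferous

The Ordovician closes at 443.8 Ma and the Permian opens at 298.9 Ma, so the interval is 443.8 − 298.9 = 144.9 Myr.
A period fits inside if it starts at or after 443.8 Ma and ends at or before 298.9 Ma; oldest first that gives Silurian, Devonian, Carboniferous.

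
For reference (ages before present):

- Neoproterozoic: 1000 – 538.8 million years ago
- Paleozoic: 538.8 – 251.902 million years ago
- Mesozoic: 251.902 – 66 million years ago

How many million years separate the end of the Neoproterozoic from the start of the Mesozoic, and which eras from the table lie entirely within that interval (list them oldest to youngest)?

End of Neoproterozoic = 538.8 Ma; start of Mesozoic = 251.902 Ma.
Gap = 538.8 − 251.902 = 286.898 Myr.
Eras wholly inside 538.8–251.902 Ma: Paleozoic (538.8–251.902).

286.898 million years; Paleozoic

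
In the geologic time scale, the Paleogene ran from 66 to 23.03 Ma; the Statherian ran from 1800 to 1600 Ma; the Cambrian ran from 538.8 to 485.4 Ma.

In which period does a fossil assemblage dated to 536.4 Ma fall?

536.4 Ma lies between 538.8 and 485.4 Ma, so it falls in the Cambrian.

Cambrian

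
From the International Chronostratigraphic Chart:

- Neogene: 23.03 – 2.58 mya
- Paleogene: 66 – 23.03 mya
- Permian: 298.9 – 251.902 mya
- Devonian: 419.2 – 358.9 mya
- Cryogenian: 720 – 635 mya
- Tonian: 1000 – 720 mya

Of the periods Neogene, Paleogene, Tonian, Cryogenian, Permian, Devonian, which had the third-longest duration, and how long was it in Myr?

Durations: Neogene 20.45; Paleogene 42.97; Tonian 280; Cryogenian 85; Permian 46.998; Devonian 60.3 Myr.
Sorted longest-first: Tonian (280), Cryogenian (85), Devonian (60.3), Permian (46.998), Paleogene (42.97), Neogene (20.45).
The third longest is Devonian at 60.3 Myr.

Devonian, 60.3 million years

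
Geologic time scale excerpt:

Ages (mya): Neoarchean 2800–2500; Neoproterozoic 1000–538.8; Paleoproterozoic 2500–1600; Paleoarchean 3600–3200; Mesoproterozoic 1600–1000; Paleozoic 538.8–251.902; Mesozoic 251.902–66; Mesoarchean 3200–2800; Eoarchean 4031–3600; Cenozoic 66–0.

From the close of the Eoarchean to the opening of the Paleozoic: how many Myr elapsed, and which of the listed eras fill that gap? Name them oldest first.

3061.2 million years; Paleoarchean, Mesoarchean, Neoarchean, Paleoproterozoic, Mesoproterozoic, Neoproterozoic

The Eoarchean closes at 3600 Ma and the Paleozoic opens at 538.8 Ma, so the interval is 3600 − 538.8 = 3061.2 Myr.
An era fits inside if it starts at or after 3600 Ma and ends at or before 538.8 Ma; oldest first that gives Paleoarchean, Mesoarchean, Neoarchean, Paleoproterozoic, Mesoproterozoic, Neoproterozoic.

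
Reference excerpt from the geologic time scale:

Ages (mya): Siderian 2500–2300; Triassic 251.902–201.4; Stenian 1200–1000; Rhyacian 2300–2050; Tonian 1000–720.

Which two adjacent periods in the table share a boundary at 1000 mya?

The Stenian ends at 1000 mya and the Tonian begins at 1000 mya, so they share that boundary.

Stenian and Tonian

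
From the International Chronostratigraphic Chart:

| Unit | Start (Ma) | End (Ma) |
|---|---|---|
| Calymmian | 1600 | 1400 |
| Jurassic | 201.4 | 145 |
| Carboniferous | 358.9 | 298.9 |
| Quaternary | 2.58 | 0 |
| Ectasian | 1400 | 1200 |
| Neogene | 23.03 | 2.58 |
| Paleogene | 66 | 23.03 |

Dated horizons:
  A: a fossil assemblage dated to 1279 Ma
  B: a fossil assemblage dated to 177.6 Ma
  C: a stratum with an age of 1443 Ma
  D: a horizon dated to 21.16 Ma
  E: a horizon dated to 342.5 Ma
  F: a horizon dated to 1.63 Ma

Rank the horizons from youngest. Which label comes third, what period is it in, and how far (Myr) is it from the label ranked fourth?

Smaller Ma means younger, so youngest first: F 1.63 < D 21.16 < B 177.6 < E 342.5 < A 1279 < C 1443.
Counting 3 along gives B (177.6 Ma); the excerpt puts that inside the Jurassic, 201.4–145 Ma.
Next in line is E (342.5 Ma), and 342.5 − 177.6 = 164.9 Myr.

B, in the Jurassic; 164.9 million years to E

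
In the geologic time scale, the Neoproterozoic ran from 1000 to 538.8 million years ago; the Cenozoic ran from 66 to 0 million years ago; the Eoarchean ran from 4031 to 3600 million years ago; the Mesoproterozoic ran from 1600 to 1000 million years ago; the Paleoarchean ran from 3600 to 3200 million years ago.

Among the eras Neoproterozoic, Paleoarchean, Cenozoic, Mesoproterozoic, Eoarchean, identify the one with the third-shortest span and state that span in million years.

Start − end for each: Neoproterozoic 1000 − 538.8 = 461.2; Paleoarchean 3600 − 3200 = 400; Cenozoic 66 − 0 = 66; Mesoproterozoic 1600 − 1000 = 600; Eoarchean 4031 − 3600 = 431.
Ranking these from shortest: Cenozoic < Paleoarchean < Eoarchean < Neoproterozoic < Mesoproterozoic.
Position 3 in that ranking is Eoarchean, which lasted 431 Myr.

Eoarchean, 431 million years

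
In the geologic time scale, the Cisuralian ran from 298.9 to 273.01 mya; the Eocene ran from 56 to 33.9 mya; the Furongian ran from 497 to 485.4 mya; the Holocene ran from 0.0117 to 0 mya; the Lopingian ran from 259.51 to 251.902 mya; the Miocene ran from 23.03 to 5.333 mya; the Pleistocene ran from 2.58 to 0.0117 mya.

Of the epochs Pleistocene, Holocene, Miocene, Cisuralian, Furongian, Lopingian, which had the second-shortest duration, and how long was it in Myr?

Durations: Pleistocene 2.5683; Holocene 0.0117; Miocene 17.697; Cisuralian 25.89; Furongian 11.6; Lopingian 7.608 Myr.
Sorted shortest-first: Holocene (0.0117), Pleistocene (2.5683), Lopingian (7.608), Furongian (11.6), Miocene (17.697), Cisuralian (25.89).
The second shortest is Pleistocene at 2.5683 Myr.

Pleistocene, 2.5683 million years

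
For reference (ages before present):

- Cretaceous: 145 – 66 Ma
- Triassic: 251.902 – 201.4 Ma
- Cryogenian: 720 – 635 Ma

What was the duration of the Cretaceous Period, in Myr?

145 − 66 = 79 million years.

79 million years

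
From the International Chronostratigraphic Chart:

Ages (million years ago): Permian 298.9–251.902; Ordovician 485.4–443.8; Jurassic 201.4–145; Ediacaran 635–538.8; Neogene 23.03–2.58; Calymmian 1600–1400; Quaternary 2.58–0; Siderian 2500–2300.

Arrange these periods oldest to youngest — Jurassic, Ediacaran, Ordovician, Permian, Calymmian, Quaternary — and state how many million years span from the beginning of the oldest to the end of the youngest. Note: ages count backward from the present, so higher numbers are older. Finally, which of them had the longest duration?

Calymmian, Ediacaran, Ordovician, Permian, Jurassic, Quaternary; total span 1600 Myr; longest is Calymmian

Start ages (Ma): Calymmian 1600, Ediacaran 635, Ordovician 485.4, Permian 298.9, Jurassic 201.4, Quaternary 2.58.
Ordered oldest to youngest: Calymmian, Ediacaran, Ordovician, Permian, Jurassic, Quaternary.
Span = 1600 − 0 = 1600 Myr.
Durations: Calymmian 200, Quaternary 2.58, Ordovician 41.6, Jurassic 56.4, Ediacaran 96.2, Permian 46.998 → longest is Calymmian (200 Myr).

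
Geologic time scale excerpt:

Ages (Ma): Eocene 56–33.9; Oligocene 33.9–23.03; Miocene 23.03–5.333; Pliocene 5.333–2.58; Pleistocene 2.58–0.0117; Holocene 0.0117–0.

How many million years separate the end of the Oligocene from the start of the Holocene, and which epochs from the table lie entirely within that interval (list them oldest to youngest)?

The Oligocene closes at 23.03 Ma and the Holocene opens at 0.0117 Ma, so the interval is 23.03 − 0.0117 = 23.0183 Myr.
An epoch fits inside if it starts at or after 23.03 Ma and ends at or before 0.0117 Ma; oldest first that gives Miocene, Pliocene, Pleistocene.

23.0183 million years; Miocene, Pliocene, Pleistocene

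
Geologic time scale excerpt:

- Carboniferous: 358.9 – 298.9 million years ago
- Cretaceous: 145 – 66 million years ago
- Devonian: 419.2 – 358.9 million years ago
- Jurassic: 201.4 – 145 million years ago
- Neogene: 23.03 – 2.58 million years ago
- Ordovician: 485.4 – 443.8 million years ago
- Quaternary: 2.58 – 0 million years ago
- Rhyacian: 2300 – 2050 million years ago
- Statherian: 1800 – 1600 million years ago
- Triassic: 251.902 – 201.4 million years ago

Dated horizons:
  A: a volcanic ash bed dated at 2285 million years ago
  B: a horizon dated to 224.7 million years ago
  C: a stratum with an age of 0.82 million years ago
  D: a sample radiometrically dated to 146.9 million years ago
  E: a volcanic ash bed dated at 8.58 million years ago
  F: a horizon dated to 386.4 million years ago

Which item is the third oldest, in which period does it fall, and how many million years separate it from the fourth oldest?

Sorted oldest-first by Ma: A (2285), F (386.4), B (224.7), D (146.9), E (8.58), C (0.82).
The third oldest is B at 224.7 Ma, which lies in 251.902–201.4 Ma: the Triassic.
The fourth oldest is D at 146.9 Ma; separation = |224.7 − 146.9| = 77.8 Myr.

B, in the Triassic; 77.8 million years to D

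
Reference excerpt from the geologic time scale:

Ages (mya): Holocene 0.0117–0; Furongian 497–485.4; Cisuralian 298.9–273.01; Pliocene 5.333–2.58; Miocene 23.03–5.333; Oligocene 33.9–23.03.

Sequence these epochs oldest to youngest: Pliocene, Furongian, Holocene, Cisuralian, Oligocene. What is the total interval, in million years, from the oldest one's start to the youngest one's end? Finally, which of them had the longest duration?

Start ages (Ma): Furongian 497, Cisuralian 298.9, Oligocene 33.9, Pliocene 5.333, Holocene 0.0117.
Ordered oldest to youngest: Furongian, Cisuralian, Oligocene, Pliocene, Holocene.
Span = 497 − 0 = 497 Myr.
Durations: Holocene 0.0117, Oligocene 10.87, Furongian 11.6, Cisuralian 25.89, Pliocene 2.753 → longest is Cisuralian (25.89 Myr).

Furongian → Cisuralian → Oligocene → Pliocene → Holocene; total span 497 Myr; longest is Cisuralian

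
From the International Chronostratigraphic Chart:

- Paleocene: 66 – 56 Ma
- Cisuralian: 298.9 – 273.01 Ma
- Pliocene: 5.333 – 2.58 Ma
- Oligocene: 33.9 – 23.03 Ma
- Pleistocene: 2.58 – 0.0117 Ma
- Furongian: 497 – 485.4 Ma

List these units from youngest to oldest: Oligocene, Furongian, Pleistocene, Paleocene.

Read off each span (Ma): Oligocene 33.9–23.03; Furongian 497–485.4; Pleistocene 2.58–0.0117; Paleocene 66–56.
Larger Ma is older, so oldest→youngest is Furongian, Paleocene, Oligocene, Pleistocene; reverse it for youngest→oldest.

Pleistocene, Oligocene, Paleocene, Furongian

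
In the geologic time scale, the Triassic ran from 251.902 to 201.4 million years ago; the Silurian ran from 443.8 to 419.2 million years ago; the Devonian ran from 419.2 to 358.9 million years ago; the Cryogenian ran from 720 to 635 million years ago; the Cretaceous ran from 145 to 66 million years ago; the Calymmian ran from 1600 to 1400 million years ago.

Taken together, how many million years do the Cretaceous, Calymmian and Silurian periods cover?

Each duration: Cretaceous = 79; Calymmian = 200; Silurian = 24.6.
Sum: 79 + 200 + 24.6 = 303.6 Myr.

303.6 million years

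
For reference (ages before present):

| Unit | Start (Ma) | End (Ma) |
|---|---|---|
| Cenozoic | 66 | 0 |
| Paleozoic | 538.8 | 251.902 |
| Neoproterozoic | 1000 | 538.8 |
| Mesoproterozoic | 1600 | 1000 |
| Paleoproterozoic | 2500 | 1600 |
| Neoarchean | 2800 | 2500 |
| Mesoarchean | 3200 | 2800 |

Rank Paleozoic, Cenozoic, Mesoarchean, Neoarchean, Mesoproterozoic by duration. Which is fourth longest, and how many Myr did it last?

Start − end for each: Paleozoic 538.8 − 251.902 = 286.898; Cenozoic 66 − 0 = 66; Mesoarchean 3200 − 2800 = 400; Neoarchean 2800 − 2500 = 300; Mesoproterozoic 1600 − 1000 = 600.
Ranking these from longest: Mesoproterozoic > Mesoarchean > Neoarchean > Paleozoic > Cenozoic.
Position 4 in that ranking is Paleozoic, which lasted 286.898 Myr.

Paleozoic, 286.898 million years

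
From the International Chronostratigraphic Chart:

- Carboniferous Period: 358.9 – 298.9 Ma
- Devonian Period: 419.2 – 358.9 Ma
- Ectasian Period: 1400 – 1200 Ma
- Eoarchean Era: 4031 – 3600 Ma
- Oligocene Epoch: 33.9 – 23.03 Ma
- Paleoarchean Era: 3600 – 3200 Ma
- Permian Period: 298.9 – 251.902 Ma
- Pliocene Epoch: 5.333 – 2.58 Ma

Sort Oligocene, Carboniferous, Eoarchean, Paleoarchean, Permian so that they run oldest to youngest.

The oldest of these is Eoarchean (starts 4031 Ma) and the youngest is Oligocene (ends 23.03 Ma).
In between, by decreasing start age: Paleoarchean (3600), Carboniferous (358.9), Permian (298.9).

Eoarchean, then Paleoarchean, then Carboniferous, then Permian, then Oligocene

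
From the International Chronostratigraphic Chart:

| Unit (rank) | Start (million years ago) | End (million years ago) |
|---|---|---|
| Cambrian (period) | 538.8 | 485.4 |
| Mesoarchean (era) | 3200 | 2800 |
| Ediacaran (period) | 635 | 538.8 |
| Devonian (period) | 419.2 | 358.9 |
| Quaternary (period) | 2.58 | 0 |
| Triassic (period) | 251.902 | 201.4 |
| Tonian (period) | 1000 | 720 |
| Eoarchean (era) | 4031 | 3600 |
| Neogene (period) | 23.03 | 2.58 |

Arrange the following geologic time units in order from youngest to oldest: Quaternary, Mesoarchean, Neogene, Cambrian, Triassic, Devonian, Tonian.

Quaternary, Neogene, Triassic, Devonian, Cambrian, Tonian, Mesoarchean

Read off each span (Ma): Quaternary 2.58–0; Mesoarchean 3200–2800; Neogene 23.03–2.58; Cambrian 538.8–485.4; Triassic 251.902–201.4; Devonian 419.2–358.9; Tonian 1000–720.
Larger Ma is older, so oldest→youngest is Mesoarchean, Tonian, Cambrian, Devonian, Triassic, Neogene, Quaternary; reverse it for youngest→oldest.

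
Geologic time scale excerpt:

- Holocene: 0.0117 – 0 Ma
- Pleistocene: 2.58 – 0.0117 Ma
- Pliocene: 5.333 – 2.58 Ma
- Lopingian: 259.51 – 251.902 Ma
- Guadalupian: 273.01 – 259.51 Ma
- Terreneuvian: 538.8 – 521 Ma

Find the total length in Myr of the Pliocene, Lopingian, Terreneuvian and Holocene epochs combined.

28.1727 million years

Each duration: Pliocene = 2.753; Lopingian = 7.608; Terreneuvian = 17.8; Holocene = 0.0117.
Sum: 2.753 + 7.608 + 17.8 + 0.0117 = 28.1727 Myr.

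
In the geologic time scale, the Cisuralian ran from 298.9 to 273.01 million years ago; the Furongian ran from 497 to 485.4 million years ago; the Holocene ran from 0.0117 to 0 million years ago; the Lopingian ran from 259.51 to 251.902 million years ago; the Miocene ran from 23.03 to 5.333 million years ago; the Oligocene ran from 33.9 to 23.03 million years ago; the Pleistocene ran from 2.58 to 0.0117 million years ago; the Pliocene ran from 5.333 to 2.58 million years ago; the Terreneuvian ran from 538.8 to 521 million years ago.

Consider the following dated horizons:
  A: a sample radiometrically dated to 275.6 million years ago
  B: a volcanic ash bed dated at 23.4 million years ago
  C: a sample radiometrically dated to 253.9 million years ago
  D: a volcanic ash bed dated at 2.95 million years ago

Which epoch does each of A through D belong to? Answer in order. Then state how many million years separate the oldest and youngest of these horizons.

Match each age against the start–end ranges in the excerpt: A = 275.6 Ma → Cisuralian (298.9–273.01); B = 23.4 Ma → Oligocene (33.9–23.03); C = 253.9 Ma → Lopingian (259.51–251.902); D = 2.95 Ma → Pliocene (5.333–2.58).
The largest age is 275.6 Ma and the smallest is 2.95 Ma; their difference is 272.65 Myr.

A — Cisuralian; B — Oligocene; C — Lopingian; D — Pliocene; span 272.65 million years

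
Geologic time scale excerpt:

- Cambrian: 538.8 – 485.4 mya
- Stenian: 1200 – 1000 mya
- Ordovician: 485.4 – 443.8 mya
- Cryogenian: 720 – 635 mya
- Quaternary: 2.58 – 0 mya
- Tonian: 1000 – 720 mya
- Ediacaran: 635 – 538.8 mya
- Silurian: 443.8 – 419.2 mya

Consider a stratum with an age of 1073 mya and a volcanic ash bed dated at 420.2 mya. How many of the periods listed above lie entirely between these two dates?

The older date is 1073 Ma and the younger is 420.2 Ma.
Periods with start < 1073 and end > 420.2 Ma: Tonian (1000–720), Cryogenian (720–635), Ediacaran (635–538.8), Cambrian (538.8–485.4), Ordovician (485.4–443.8).
That is 5 complete periods.

5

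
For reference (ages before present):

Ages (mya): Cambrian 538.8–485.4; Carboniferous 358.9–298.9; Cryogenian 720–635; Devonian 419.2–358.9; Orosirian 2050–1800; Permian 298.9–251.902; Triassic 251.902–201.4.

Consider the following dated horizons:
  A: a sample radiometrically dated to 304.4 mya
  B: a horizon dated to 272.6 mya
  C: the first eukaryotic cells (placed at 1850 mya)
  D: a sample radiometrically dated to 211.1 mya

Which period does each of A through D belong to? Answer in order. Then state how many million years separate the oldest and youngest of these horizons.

A — Carboniferous; B — Permian; C — Orosirian; D — Triassic; span 1638.9 million years

A: 304.4 Ma lies in 358.9–298.9 Ma, so Carboniferous.
B: 272.6 Ma lies in 298.9–251.902 Ma, so Permian.
C: 1850 Ma lies in 2050–1800 Ma, so Orosirian.
D: 211.1 Ma lies in 251.902–201.4 Ma, so Triassic.
Oldest = 1850 Ma, youngest = 211.1 Ma → span 1638.9 Myr.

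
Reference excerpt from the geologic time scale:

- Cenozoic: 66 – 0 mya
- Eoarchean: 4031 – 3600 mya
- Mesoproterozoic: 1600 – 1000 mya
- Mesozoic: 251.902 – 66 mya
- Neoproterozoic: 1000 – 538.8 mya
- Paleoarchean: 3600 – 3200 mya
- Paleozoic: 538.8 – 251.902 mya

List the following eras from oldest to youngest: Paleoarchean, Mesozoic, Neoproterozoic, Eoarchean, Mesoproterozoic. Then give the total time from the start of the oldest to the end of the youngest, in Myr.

Eoarchean, Paleoarchean, Mesoproterozoic, Neoproterozoic, Mesozoic; total span 3965 Myr

Start ages (Ma): Eoarchean 4031, Paleoarchean 3600, Mesoproterozoic 1600, Neoproterozoic 1000, Mesozoic 251.902.
Ordered oldest to youngest: Eoarchean, Paleoarchean, Mesoproterozoic, Neoproterozoic, Mesozoic.
Span = 4031 − 66 = 3965 Myr.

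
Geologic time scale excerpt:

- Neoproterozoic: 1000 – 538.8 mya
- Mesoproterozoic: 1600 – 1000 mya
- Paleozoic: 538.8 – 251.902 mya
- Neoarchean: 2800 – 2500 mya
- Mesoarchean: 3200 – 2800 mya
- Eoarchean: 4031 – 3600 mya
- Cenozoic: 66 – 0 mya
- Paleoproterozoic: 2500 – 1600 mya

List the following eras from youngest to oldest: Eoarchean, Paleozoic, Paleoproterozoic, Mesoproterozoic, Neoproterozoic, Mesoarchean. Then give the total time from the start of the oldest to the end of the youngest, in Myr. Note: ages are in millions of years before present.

Paleozoic, Neoproterozoic, Mesoproterozoic, Paleoproterozoic, Mesoarchean, Eoarchean; total span 3779.098 Myr

Start ages (Ma): Eoarchean 4031, Mesoarchean 3200, Paleoproterozoic 2500, Mesoproterozoic 1600, Neoproterozoic 1000, Paleozoic 538.8.
Ordered youngest to oldest: Paleozoic, Neoproterozoic, Mesoproterozoic, Paleoproterozoic, Mesoarchean, Eoarchean.
Span = 4031 − 251.902 = 3779.098 Myr.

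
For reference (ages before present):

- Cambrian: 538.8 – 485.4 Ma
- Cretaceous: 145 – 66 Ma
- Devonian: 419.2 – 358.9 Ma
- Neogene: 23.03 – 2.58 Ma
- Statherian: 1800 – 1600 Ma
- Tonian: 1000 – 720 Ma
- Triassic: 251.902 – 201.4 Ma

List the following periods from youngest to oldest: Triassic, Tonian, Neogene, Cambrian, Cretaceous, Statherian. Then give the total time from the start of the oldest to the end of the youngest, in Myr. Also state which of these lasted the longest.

Start ages (Ma): Statherian 1800, Tonian 1000, Cambrian 538.8, Triassic 251.902, Cretaceous 145, Neogene 23.03.
Ordered youngest to oldest: Neogene, Cretaceous, Triassic, Cambrian, Tonian, Statherian.
Span = 1800 − 2.58 = 1797.42 Myr.
Durations: Neogene 20.45, Triassic 50.502, Statherian 200, Tonian 280, Cambrian 53.4, Cretaceous 79 → longest is Tonian (280 Myr).

Neogene, Cretaceous, Triassic, Cambrian, Tonian, Statherian; total span 1797.42 Myr; longest is Tonian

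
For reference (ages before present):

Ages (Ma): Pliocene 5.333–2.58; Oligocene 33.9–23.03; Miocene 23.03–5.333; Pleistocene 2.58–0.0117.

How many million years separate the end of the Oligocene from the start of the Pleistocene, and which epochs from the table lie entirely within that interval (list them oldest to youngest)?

The Oligocene closes at 23.03 Ma and the Pleistocene opens at 2.58 Ma, so the interval is 23.03 − 2.58 = 20.45 Myr.
An epoch fits inside if it starts at or after 23.03 Ma and ends at or before 2.58 Ma; oldest first that gives Miocene, Pliocene.

20.45 million years; Miocene, Pliocene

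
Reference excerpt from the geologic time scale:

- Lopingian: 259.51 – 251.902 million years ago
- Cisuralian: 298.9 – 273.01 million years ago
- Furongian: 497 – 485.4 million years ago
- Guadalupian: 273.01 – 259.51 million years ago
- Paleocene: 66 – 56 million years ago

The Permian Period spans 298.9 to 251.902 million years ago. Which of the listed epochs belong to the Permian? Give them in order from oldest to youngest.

Cisuralian, Guadalupian, Lopingian

Epochs with both bounds inside 298.9–251.902 Ma: Cisuralian (298.9–273.01), Guadalupian (273.01–259.51), Lopingian (259.51–251.902).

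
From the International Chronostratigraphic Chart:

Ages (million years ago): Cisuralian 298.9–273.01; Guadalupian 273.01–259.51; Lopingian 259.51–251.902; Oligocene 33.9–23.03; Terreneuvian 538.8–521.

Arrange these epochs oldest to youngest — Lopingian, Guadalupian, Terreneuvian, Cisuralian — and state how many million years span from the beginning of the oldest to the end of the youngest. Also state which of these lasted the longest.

Terreneuvian, Cisuralian, Guadalupian, Lopingian; total span 286.898 Myr; longest is Cisuralian

Start ages (Ma): Terreneuvian 538.8, Cisuralian 298.9, Guadalupian 273.01, Lopingian 259.51.
Ordered oldest to youngest: Terreneuvian, Cisuralian, Guadalupian, Lopingian.
Span = 538.8 − 251.902 = 286.898 Myr.
Durations: Terreneuvian 17.8, Lopingian 7.608, Guadalupian 13.5, Cisuralian 25.89 → longest is Cisuralian (25.89 Myr).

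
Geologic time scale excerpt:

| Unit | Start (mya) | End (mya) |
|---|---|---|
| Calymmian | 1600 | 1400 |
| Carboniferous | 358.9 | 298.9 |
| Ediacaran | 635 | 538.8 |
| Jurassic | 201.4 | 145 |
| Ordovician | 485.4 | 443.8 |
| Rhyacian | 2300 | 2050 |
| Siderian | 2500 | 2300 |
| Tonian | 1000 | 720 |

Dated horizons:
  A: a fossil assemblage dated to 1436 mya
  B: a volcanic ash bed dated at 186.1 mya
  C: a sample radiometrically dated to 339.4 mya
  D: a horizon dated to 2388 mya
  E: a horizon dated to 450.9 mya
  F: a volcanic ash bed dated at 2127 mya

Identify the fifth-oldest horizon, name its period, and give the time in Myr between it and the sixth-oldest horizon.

C, in the Carboniferous; 153.3 million years to B

Sorted oldest-first by Ma: D (2388), F (2127), A (1436), E (450.9), C (339.4), B (186.1).
The fifth oldest is C at 339.4 Ma, which lies in 358.9–298.9 Ma: the Carboniferous.
The sixth oldest is B at 186.1 Ma; separation = |339.4 − 186.1| = 153.3 Myr.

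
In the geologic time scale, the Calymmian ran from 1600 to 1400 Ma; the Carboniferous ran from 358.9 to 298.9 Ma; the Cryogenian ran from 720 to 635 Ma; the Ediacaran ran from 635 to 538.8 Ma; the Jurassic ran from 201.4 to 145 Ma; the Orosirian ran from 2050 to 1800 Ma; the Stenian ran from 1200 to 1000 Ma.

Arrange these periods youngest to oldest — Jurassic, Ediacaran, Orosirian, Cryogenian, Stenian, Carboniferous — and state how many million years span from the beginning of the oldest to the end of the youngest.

Jurassic, Carboniferous, Ediacaran, Cryogenian, Stenian, Orosirian; total span 1905 Myr

From the excerpt: Jurassic 201.4–145; Ediacaran 635–538.8; Orosirian 2050–1800; Cryogenian 720–635; Stenian 1200–1000; Carboniferous 358.9–298.9 (Ma).
Larger Ma is earlier, so the oldest is Orosirian and the youngest is Jurassic; youngest to oldest: Jurassic, Carboniferous, Ediacaran, Cryogenian, Stenian, Orosirian.
Oldest start 2050 minus youngest end 145 gives 1905 Myr overall.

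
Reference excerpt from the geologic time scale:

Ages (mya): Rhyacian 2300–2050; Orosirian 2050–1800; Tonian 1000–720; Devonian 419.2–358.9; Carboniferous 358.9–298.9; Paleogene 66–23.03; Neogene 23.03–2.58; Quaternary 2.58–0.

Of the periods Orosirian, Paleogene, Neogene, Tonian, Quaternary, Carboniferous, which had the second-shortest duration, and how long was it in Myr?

Start − end for each: Orosirian 2050 − 1800 = 250; Paleogene 66 − 23.03 = 42.97; Neogene 23.03 − 2.58 = 20.45; Tonian 1000 − 720 = 280; Quaternary 2.58 − 0 = 2.58; Carboniferous 358.9 − 298.9 = 60.
Ranking these from shortest: Quaternary < Neogene < Paleogene < Carboniferous < Orosirian < Tonian.
Position 2 in that ranking is Neogene, which lasted 20.45 Myr.

Neogene, 20.45 million years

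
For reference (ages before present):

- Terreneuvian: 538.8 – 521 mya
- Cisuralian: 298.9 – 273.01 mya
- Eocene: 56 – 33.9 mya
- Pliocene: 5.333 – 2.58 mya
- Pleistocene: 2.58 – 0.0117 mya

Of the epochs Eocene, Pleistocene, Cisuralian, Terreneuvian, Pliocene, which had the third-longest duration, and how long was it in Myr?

Terreneuvian, 17.8 million years

Durations: Eocene 22.1; Pleistocene 2.5683; Cisuralian 25.89; Terreneuvian 17.8; Pliocene 2.753 Myr.
Sorted longest-first: Cisuralian (25.89), Eocene (22.1), Terreneuvian (17.8), Pliocene (2.753), Pleistocene (2.5683).
The third longest is Terreneuvian at 17.8 Myr.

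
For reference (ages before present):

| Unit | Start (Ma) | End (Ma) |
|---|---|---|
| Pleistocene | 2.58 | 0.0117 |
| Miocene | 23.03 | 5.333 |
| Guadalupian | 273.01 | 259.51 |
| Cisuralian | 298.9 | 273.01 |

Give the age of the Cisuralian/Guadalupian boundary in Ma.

273.01 Ma

The Cisuralian ends and the Guadalupian begins at 273.01 Ma.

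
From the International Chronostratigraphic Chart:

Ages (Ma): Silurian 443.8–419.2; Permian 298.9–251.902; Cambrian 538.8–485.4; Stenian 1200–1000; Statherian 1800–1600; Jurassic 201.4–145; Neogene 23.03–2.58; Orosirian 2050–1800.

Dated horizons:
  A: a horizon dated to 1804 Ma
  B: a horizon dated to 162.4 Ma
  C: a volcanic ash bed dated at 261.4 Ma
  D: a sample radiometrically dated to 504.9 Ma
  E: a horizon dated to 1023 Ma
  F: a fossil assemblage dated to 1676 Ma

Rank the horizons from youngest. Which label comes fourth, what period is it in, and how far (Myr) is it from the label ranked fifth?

E, in the Stenian; 653 million years to F

Smaller Ma means younger, so youngest first: B 162.4 < C 261.4 < D 504.9 < E 1023 < F 1676 < A 1804.
Counting 4 along gives E (1023 Ma); the excerpt puts that inside the Stenian, 1200–1000 Ma.
Next in line is F (1676 Ma), and 1676 − 1023 = 653 Myr.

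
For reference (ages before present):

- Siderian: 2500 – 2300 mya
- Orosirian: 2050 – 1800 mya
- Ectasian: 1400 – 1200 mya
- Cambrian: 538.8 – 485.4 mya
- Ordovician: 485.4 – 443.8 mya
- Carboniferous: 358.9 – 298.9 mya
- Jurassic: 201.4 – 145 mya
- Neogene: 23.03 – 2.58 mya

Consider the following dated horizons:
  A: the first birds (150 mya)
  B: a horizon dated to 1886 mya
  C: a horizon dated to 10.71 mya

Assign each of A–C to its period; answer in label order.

A: 150 Ma lies in 201.4–145 Ma, so Jurassic.
B: 1886 Ma lies in 2050–1800 Ma, so Orosirian.
C: 10.71 Ma lies in 23.03–2.58 Ma, so Neogene.

A — Jurassic; B — Orosirian; C — Neogene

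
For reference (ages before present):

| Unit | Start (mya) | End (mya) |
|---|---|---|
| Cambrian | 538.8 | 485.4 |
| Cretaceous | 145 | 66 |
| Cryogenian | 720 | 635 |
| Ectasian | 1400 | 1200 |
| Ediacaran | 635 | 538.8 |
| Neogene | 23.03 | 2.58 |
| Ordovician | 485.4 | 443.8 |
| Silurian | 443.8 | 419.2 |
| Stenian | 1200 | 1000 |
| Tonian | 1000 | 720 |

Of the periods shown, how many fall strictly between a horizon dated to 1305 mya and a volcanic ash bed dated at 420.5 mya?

6

The older date is 1305 Ma and the younger is 420.5 Ma.
Periods with start < 1305 and end > 420.5 Ma: Stenian (1200–1000), Tonian (1000–720), Cryogenian (720–635), Ediacaran (635–538.8), Cambrian (538.8–485.4), Ordovician (485.4–443.8).
That is 6 complete periods.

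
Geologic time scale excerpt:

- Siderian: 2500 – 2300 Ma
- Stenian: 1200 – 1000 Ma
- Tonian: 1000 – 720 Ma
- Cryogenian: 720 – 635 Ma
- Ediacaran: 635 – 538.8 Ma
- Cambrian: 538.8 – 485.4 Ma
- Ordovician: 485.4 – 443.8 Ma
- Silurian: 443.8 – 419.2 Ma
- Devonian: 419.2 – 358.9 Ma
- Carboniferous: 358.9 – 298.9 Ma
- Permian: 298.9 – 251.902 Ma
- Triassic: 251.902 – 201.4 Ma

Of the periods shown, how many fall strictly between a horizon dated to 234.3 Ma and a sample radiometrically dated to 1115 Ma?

9

The older date is 1115 Ma and the younger is 234.3 Ma.
Periods with start < 1115 and end > 234.3 Ma: Tonian (1000–720), Cryogenian (720–635), Ediacaran (635–538.8), Cambrian (538.8–485.4), Ordovician (485.4–443.8), Silurian (443.8–419.2), Devonian (419.2–358.9), Carboniferous (358.9–298.9), Permian (298.9–251.902).
That is 9 complete periods.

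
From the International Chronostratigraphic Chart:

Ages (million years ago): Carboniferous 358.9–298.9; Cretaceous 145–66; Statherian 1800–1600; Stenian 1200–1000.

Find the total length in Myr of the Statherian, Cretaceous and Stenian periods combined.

479 million years

Each duration: Statherian = 200; Cretaceous = 79; Stenian = 200.
Sum: 200 + 79 + 200 = 479 Myr.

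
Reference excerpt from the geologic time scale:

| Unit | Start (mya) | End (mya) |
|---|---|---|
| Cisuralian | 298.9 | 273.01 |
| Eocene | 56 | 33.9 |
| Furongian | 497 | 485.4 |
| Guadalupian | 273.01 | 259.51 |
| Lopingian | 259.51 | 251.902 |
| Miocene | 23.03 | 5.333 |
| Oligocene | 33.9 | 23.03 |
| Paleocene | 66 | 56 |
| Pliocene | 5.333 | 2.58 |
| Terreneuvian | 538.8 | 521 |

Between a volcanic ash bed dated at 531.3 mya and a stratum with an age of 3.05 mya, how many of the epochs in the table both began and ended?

The older date is 531.3 Ma and the younger is 3.05 Ma.
Epochs with start < 531.3 and end > 3.05 Ma: Furongian (497–485.4), Cisuralian (298.9–273.01), Guadalupian (273.01–259.51), Lopingian (259.51–251.902), Paleocene (66–56), Eocene (56–33.9), Oligocene (33.9–23.03), Miocene (23.03–5.333).
That is 8 complete epochs.

8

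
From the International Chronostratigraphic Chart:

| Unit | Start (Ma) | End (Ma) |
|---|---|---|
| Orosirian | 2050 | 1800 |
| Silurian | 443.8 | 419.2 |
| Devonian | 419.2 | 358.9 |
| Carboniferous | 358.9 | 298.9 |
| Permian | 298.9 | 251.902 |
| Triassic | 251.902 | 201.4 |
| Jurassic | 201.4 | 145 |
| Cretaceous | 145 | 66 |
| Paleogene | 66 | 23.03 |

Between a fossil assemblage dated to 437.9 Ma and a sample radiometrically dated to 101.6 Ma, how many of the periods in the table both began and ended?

5

The older date is 437.9 Ma and the younger is 101.6 Ma.
Periods with start < 437.9 and end > 101.6 Ma: Devonian (419.2–358.9), Carboniferous (358.9–298.9), Permian (298.9–251.902), Triassic (251.902–201.4), Jurassic (201.4–145).
That is 5 complete periods.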